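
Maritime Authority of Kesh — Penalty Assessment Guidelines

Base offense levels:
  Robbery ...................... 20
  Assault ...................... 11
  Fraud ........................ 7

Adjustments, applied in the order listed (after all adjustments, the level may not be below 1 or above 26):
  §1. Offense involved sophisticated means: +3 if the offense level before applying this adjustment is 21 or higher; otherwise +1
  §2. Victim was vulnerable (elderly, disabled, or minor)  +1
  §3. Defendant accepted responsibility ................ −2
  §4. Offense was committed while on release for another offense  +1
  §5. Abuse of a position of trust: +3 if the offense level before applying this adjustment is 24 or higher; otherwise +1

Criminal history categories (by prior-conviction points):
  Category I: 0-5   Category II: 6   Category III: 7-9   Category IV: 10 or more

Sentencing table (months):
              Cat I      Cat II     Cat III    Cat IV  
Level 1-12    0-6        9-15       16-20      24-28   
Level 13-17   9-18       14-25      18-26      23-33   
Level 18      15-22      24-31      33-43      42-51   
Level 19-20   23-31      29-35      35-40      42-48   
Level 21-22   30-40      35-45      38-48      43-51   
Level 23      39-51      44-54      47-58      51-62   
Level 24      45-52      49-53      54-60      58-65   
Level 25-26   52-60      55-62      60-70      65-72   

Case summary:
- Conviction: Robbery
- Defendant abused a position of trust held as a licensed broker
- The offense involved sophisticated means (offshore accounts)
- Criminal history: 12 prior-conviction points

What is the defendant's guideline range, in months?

43-51 months

Base offense level for robbery: 20.
§1 applies (level before this adjustment is 20 < 21, so +1): 20 + 1 = 21.
§2 does not apply.
§3 does not apply.
§4 does not apply.
§5 applies (level before this adjustment is 21 < 24, so +1): 21 + 1 = 22.
Final offense level: 22.
Criminal history: 12 prior points → Category IV (10+).
Level 22 falls in the 21-22 band.
Grid: Level 21-22 × Category IV = 43-51 months.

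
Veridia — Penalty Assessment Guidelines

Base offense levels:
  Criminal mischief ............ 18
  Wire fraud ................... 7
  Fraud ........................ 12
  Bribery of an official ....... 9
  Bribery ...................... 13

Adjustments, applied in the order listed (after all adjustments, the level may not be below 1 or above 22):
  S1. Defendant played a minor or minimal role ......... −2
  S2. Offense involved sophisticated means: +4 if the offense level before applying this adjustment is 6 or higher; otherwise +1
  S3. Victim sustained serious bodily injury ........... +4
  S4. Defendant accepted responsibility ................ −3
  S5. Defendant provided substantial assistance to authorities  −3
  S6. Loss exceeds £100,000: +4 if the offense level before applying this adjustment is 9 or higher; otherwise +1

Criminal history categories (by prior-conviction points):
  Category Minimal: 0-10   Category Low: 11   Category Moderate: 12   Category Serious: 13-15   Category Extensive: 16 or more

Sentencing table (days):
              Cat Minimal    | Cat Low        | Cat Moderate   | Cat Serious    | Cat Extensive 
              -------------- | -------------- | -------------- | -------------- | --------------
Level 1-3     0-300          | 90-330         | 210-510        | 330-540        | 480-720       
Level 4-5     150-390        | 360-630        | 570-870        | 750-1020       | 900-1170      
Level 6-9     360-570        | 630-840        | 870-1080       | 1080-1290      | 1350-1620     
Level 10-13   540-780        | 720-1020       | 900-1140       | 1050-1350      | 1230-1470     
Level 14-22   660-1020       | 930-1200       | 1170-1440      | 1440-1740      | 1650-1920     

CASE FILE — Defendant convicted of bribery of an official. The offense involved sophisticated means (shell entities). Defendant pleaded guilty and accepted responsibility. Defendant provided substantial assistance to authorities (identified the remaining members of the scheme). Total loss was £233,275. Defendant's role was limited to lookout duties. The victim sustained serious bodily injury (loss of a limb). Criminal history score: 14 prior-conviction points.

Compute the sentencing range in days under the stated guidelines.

1050-1350 days

Base offense level for bribery of an official: 9.
S1 applies: 9 − 2 = 7.
S2 applies (level before this adjustment is 7 ≥ 6, so +4): 7 + 4 = 11.
S3 applies: 11 + 4 = 15.
S4 applies: 15 − 3 = 12.
S5 applies: 12 − 3 = 9.
S6 applies (level before this adjustment is 9 ≥ 9, so +4): 9 + 4 = 13.
Final offense level: 13.
Criminal history: 14 prior points → Category Serious (13-15).
Level 13 falls in the 10-13 band.
Grid: Level 10-13 × Category Serious = 1050-1350 days.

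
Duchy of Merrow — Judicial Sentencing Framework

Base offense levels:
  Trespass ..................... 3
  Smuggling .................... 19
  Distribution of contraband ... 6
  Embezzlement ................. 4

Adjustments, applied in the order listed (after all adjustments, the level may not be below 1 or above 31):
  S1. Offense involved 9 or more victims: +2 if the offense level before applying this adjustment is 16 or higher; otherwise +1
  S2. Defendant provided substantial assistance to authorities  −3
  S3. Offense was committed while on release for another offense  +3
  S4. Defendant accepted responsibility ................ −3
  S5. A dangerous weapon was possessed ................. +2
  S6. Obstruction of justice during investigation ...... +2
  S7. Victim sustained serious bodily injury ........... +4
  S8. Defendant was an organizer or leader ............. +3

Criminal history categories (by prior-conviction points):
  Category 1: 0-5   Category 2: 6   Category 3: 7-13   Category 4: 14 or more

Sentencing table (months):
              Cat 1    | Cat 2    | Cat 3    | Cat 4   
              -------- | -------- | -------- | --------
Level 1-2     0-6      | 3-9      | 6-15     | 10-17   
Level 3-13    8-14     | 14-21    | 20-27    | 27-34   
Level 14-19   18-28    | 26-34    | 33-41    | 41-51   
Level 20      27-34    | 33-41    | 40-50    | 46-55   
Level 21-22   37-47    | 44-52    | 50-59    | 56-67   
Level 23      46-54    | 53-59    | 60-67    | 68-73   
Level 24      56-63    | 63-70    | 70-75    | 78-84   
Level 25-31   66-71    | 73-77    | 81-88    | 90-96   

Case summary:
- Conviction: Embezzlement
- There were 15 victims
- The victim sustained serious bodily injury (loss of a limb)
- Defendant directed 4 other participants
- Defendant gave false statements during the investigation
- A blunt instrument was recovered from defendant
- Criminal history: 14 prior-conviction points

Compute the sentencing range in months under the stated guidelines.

Base offense level for embezzlement: 4.
S1 applies (level before this adjustment is 4 < 16, so +1): 4 + 1 = 5.
S2 does not apply.
S3 does not apply.
S4 does not apply.
S5 applies: 5 + 2 = 7.
S6 applies: 7 + 2 = 9.
S7 applies: 9 + 4 = 13.
S8 applies: 13 + 3 = 16.
Final offense level: 16.
Criminal history: 14 prior points → Category 4 (14+).
Level 16 falls in the 14-19 band.
Grid: Level 14-19 × Category 4 = 41-51 months.

41-51 months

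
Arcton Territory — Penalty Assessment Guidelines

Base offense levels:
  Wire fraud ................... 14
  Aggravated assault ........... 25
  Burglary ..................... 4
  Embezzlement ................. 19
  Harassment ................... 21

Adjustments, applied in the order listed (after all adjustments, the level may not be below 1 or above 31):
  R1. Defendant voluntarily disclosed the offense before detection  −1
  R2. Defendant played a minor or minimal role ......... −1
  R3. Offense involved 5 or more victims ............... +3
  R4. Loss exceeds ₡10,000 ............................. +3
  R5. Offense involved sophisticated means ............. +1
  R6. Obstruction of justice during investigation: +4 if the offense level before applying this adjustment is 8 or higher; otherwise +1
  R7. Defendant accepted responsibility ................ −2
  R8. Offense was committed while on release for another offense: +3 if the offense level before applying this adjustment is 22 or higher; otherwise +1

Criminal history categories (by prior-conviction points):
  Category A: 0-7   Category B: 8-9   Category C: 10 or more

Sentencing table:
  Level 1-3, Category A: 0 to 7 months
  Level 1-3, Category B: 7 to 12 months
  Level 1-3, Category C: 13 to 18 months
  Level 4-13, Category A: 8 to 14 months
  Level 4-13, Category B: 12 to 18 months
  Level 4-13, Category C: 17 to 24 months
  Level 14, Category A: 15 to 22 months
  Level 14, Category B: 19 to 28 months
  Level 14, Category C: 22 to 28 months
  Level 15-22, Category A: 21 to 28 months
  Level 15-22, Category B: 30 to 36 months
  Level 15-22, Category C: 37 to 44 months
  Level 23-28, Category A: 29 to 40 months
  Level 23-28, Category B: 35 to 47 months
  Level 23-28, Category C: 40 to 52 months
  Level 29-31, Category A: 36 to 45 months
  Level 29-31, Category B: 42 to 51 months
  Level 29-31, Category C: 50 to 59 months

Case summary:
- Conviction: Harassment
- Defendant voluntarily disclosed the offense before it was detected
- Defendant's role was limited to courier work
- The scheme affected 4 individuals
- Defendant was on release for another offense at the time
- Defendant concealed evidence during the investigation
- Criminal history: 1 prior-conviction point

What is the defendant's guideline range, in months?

Base offense level for harassment: 21.
R1 applies: 21 − 1 = 20.
R2 applies: 20 − 1 = 19.
R3 does not apply.
R4 does not apply.
R5 does not apply.
R6 applies (level before this adjustment is 19 ≥ 8, so +4): 19 + 4 = 23.
R8 applies (level before this adjustment is 23 ≥ 22, so +3): 23 + 3 = 26.
Final offense level: 26.
Criminal history: 1 prior point → Category A (0-7).
Level 26 falls in the 23-28 band.
Grid: Level 23-28 × Category A = 29-40 months.

29-40 months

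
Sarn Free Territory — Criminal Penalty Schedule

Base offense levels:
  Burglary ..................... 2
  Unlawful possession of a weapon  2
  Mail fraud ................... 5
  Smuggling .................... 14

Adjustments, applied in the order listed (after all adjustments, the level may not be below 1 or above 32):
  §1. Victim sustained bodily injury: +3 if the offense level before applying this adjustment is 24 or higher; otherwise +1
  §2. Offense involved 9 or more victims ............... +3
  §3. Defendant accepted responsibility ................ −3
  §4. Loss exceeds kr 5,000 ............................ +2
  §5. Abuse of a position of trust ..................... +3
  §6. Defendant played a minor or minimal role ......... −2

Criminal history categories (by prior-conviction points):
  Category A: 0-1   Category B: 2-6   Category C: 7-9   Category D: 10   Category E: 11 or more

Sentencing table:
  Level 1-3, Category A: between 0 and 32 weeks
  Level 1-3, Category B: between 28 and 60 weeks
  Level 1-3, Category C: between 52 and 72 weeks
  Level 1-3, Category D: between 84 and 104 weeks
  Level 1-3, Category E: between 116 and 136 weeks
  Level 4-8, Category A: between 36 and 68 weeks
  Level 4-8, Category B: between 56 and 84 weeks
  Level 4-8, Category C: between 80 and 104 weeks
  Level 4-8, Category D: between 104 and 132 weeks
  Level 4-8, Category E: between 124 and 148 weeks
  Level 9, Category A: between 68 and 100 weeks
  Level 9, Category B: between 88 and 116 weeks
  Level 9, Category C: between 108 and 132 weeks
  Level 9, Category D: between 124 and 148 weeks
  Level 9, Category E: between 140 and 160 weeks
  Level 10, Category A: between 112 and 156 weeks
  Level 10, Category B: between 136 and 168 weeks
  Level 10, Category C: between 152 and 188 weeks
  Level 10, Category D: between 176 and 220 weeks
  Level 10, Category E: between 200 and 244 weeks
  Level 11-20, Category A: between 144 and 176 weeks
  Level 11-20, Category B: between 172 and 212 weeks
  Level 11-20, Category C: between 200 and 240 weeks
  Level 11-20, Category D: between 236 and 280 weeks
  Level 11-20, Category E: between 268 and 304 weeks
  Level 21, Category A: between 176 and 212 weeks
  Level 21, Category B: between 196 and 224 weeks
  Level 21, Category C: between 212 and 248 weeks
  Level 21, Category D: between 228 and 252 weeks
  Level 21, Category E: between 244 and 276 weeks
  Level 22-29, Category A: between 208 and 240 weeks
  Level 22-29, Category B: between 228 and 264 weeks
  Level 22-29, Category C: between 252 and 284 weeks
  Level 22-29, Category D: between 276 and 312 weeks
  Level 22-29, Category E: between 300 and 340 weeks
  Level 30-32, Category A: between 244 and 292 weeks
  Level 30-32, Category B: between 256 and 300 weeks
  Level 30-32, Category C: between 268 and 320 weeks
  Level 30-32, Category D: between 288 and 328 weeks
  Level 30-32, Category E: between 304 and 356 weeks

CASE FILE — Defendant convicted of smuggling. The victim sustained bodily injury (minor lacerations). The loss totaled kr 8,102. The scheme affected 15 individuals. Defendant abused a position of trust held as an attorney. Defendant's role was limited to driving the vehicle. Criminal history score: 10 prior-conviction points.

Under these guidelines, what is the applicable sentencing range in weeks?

228-252 weeks

Base offense level for smuggling: 14.
§1 applies (level before this adjustment is 14 < 24, so +1): 14 + 1 = 15.
§2 applies: 15 + 3 = 18.
§4 applies: 18 + 2 = 20.
§5 applies: 20 + 3 = 23.
§6 applies: 23 − 2 = 21.
Final offense level: 21.
Criminal history: 10 prior points → Category D (10).
Level 21 falls in the 21 band.
Grid: Level 21 × Category D = 228-252 weeks.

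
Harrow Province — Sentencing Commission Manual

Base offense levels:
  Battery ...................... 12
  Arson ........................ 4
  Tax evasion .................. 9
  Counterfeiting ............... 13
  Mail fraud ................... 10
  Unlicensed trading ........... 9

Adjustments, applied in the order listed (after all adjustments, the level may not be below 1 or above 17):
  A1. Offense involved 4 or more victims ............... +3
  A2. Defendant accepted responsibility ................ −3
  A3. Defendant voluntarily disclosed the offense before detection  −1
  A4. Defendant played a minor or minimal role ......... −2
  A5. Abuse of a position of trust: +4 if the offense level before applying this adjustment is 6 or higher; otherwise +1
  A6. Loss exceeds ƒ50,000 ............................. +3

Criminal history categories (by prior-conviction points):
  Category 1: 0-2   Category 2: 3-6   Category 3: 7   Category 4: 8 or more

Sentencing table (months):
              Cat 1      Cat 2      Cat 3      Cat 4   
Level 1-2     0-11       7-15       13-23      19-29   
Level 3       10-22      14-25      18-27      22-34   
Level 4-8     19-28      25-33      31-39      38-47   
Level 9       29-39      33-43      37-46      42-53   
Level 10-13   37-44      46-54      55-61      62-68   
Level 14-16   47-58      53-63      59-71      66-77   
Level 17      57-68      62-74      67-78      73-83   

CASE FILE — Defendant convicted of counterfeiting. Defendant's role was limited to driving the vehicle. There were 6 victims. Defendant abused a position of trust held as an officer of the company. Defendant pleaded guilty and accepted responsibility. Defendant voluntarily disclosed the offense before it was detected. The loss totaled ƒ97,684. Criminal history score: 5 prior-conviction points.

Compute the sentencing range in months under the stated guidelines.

Base offense level for counterfeiting: 13.
A1 applies: 13 + 3 = 16.
A2 applies: 16 − 3 = 13.
A3 applies: 13 − 1 = 12.
A4 applies: 12 − 2 = 10.
A5 applies (level before this adjustment is 10 ≥ 6, so +4): 10 + 4 = 14.
A6 applies: 14 + 3 = 17.
Final offense level: 17.
Criminal history: 5 prior points → Category 2 (3-6).
Level 17 falls in the 17 band.
Grid: Level 17 × Category 2 = 62-74 months.

62-74 months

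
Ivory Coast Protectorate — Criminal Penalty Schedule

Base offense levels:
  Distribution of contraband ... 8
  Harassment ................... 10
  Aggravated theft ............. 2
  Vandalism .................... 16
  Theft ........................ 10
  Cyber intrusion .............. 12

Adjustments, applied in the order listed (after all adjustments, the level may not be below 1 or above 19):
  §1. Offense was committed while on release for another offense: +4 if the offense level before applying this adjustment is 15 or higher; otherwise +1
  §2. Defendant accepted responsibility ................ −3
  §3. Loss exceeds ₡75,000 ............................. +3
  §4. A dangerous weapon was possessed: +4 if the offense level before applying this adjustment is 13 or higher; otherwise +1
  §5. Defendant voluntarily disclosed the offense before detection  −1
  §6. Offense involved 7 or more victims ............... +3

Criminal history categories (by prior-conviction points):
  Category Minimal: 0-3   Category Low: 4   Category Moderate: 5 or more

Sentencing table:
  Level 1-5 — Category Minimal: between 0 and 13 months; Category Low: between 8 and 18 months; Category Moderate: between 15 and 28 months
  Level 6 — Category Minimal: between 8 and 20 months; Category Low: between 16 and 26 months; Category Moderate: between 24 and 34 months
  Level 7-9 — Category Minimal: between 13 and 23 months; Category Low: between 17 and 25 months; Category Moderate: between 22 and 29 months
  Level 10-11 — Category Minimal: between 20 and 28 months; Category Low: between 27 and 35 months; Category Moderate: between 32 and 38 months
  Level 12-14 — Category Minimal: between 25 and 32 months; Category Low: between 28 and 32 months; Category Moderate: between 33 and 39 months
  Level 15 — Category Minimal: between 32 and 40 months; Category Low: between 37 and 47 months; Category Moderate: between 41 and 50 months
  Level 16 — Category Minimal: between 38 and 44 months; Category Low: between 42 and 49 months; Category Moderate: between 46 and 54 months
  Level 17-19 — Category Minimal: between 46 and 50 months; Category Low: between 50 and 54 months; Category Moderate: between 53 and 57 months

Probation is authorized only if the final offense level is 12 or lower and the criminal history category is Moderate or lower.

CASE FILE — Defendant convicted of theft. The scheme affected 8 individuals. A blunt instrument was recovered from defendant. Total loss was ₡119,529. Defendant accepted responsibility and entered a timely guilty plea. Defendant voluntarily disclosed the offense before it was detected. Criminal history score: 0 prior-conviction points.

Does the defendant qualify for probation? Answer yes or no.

Base offense level for theft: 10.
§1 does not apply.
§2 applies: 10 − 3 = 7.
§3 applies: 7 + 3 = 10.
§4 applies (level before this adjustment is 10 < 13, so +1): 10 + 1 = 11.
§5 applies: 11 − 1 = 10.
§6 applies: 10 + 3 = 13.
Final offense level: 13.
Criminal history: 0 prior points → Category Minimal (0-3).
Level 13 falls in the 12-14 band.
Grid: Level 12-14 × Category Minimal = 25-32 months.
Probation check: level 13 > 12 and category Minimal ≤ Moderate → not eligible.

No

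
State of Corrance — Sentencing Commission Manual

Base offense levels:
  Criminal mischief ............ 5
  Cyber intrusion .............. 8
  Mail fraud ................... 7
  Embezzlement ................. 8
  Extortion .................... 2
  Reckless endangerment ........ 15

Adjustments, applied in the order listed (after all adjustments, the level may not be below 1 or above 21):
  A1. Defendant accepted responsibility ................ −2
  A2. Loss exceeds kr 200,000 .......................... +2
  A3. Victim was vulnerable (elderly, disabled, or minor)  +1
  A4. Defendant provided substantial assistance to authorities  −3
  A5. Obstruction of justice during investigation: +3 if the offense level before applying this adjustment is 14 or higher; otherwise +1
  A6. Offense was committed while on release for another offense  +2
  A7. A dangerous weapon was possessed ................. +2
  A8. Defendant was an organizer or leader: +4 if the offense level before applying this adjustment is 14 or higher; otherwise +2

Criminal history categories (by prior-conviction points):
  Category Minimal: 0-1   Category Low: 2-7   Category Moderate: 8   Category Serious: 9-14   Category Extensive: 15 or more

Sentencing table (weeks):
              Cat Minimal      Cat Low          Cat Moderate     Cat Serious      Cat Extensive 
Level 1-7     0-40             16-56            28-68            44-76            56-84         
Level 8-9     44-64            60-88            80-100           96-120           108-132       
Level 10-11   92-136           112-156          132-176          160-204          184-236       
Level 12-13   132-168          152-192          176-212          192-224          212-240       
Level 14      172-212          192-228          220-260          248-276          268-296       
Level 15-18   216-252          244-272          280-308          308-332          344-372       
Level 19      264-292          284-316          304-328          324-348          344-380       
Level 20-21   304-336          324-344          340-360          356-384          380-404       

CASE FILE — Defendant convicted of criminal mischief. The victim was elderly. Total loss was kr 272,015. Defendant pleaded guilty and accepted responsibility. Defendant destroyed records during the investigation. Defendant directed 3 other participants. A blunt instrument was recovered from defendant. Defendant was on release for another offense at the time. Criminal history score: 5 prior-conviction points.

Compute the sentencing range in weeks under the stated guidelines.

Base offense level for criminal mischief: 5.
A1 applies: 5 − 2 = 3.
A2 applies: 3 + 2 = 5.
A3 applies: 5 + 1 = 6.
A5 applies (level before this adjustment is 6 < 14, so +1): 6 + 1 = 7.
A6 applies: 7 + 2 = 9.
A7 applies: 9 + 2 = 11.
A8 applies (level before this adjustment is 11 < 14, so +2): 11 + 2 = 13.
Final offense level: 13.
Criminal history: 5 prior points → Category Low (2-7).
Level 13 falls in the 12-13 band.
Grid: Level 12-13 × Category Low = 152-192 weeks.

152-192 weeks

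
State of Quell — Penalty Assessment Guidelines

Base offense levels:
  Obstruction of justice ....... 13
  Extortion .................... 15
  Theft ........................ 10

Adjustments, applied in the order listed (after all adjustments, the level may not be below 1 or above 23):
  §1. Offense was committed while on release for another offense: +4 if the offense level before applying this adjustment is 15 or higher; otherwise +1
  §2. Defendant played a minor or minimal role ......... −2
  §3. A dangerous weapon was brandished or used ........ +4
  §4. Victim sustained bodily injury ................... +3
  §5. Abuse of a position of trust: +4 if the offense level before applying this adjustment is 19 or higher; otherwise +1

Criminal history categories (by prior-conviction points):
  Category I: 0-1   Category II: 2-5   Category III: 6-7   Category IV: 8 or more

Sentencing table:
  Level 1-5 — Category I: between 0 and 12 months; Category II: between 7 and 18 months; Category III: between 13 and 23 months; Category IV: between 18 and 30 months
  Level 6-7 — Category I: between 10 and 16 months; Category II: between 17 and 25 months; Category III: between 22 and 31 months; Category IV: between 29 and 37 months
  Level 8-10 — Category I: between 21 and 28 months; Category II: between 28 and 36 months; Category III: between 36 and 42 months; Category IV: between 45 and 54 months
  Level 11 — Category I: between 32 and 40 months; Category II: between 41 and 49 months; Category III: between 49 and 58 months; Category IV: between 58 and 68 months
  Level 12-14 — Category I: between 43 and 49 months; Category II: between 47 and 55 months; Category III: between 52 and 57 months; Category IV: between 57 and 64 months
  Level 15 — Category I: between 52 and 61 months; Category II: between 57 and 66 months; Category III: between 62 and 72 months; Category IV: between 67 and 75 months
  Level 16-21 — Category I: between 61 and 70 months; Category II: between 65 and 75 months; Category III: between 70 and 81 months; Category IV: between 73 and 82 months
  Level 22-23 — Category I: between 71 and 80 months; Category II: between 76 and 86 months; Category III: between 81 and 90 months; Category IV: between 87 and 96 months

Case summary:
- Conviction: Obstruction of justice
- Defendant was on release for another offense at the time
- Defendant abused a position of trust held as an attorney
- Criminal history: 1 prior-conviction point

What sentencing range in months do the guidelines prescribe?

52-61 months

Base offense level for obstruction of justice: 13.
§1 applies (level before this adjustment is 13 < 15, so +1): 13 + 1 = 14.
§2 does not apply.
§3 does not apply.
§4 does not apply.
§5 applies (level before this adjustment is 14 < 19, so +1): 14 + 1 = 15.
Final offense level: 15.
Criminal history: 1 prior point → Category I (0-1).
Level 15 falls in the 15 band.
Grid: Level 15 × Category I = 52-61 months.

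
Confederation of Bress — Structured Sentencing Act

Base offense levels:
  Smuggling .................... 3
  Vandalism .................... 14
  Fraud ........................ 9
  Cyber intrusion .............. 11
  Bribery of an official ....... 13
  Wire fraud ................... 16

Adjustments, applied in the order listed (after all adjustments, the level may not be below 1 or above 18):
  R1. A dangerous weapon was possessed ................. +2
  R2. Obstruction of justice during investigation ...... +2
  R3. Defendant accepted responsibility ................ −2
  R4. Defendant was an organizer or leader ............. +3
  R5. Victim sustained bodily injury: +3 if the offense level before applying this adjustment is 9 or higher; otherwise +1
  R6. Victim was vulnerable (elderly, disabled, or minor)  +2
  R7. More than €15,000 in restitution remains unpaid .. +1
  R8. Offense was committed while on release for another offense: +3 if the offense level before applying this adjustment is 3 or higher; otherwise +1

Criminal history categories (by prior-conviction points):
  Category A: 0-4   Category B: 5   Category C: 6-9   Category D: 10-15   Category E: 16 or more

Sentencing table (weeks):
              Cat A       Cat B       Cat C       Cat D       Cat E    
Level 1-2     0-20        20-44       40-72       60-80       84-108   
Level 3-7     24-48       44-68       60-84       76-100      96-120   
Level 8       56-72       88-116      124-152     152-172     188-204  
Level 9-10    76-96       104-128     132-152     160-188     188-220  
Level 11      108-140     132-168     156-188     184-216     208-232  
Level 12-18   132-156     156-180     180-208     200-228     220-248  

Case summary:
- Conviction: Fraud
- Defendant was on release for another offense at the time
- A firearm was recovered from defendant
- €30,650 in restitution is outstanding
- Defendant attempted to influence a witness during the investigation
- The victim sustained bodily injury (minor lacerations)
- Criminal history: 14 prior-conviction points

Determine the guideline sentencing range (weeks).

Base offense level for fraud: 9.
R1 applies: 9 + 2 = 11.
R2 applies: 11 + 2 = 13.
R5 applies (level before this adjustment is 13 ≥ 9, so +3): 13 + 3 = 16.
R6 does not apply.
R7 applies: 16 + 1 = 17.
R8 applies (level before this adjustment is 17 ≥ 3, so +3): 17 + 3 = 20.
Level 20 exceeds the maximum of 18; capped at 18.
Final offense level: 18.
Criminal history: 14 prior points → Category D (10-15).
Level 18 falls in the 12-18 band.
Grid: Level 12-18 × Category D = 200-228 weeks.

200-228 weeks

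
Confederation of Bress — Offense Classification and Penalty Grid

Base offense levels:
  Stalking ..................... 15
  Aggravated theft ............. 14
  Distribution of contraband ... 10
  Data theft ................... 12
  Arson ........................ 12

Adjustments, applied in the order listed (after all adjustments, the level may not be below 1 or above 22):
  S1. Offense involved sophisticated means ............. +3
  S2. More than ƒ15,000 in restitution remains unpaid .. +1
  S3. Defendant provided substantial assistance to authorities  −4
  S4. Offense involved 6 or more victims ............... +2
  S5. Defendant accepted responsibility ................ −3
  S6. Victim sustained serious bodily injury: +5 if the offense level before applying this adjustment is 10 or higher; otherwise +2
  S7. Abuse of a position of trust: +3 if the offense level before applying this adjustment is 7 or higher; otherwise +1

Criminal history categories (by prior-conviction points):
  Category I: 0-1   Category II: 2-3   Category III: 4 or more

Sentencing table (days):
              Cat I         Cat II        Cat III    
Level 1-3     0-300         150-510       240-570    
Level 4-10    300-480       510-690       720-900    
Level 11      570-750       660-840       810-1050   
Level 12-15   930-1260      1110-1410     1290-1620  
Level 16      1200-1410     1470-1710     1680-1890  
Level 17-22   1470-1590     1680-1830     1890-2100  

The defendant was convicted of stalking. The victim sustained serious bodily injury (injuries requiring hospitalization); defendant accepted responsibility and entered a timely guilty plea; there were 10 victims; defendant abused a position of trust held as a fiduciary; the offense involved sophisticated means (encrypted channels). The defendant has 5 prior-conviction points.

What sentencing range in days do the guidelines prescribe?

1890-2100 days

Base offense level for stalking: 15.
S1 applies: 15 + 3 = 18.
S4 applies: 18 + 2 = 20.
S5 applies: 20 − 3 = 17.
S6 applies (level before this adjustment is 17 ≥ 10, so +5): 17 + 5 = 22.
S7 applies (level before this adjustment is 22 ≥ 7, so +3): 22 + 3 = 25.
Level 25 exceeds the maximum of 22; capped at 22.
Final offense level: 22.
Criminal history: 5 prior points → Category III (4+).
Level 22 falls in the 17-22 band.
Grid: Level 17-22 × Category III = 1890-2100 days.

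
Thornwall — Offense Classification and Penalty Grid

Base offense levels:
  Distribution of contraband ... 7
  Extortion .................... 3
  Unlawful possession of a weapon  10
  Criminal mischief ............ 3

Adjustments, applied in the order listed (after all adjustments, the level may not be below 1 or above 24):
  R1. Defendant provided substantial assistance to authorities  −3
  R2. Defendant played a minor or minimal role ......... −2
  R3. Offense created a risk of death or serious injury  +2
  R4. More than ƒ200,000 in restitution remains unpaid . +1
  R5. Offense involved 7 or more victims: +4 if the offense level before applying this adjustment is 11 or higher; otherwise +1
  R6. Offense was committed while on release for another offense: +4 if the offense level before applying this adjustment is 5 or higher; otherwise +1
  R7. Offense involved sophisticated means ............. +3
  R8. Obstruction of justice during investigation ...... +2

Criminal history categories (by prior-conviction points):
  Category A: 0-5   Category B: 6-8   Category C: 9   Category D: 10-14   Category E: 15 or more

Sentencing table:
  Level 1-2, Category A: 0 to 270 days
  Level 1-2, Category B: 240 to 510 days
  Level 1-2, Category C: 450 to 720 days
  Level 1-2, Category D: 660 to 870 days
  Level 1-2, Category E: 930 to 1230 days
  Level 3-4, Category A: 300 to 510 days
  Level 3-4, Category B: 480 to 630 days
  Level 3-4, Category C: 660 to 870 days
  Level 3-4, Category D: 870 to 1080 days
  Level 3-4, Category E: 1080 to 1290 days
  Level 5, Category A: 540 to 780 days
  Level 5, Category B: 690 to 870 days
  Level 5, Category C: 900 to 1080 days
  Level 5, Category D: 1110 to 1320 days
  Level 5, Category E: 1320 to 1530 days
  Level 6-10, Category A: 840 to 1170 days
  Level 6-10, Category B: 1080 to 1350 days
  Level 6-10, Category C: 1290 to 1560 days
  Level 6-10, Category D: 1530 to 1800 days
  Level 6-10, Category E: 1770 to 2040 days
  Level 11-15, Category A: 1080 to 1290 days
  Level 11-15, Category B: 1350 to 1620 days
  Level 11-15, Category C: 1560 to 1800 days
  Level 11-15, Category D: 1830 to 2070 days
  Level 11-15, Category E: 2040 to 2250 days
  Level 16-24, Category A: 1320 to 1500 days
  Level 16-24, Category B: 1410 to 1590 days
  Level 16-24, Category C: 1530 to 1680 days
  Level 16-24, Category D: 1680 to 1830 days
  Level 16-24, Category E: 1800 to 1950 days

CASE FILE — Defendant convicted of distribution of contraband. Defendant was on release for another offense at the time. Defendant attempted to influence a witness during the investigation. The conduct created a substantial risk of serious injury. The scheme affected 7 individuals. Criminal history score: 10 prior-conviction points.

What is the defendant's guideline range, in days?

Base offense level for distribution of contraband: 7.
R1 does not apply.
R2 does not apply.
R3 applies: 7 + 2 = 9.
R4 does not apply.
R5 applies (level before this adjustment is 9 < 11, so +1): 9 + 1 = 10.
R6 applies (level before this adjustment is 10 ≥ 5, so +4): 10 + 4 = 14.
R8 applies: 14 + 2 = 16.
Final offense level: 16.
Criminal history: 10 prior points → Category D (10-14).
Level 16 falls in the 16-24 band.
Grid: Level 16-24 × Category D = 1680-1830 days.

1680-1830 days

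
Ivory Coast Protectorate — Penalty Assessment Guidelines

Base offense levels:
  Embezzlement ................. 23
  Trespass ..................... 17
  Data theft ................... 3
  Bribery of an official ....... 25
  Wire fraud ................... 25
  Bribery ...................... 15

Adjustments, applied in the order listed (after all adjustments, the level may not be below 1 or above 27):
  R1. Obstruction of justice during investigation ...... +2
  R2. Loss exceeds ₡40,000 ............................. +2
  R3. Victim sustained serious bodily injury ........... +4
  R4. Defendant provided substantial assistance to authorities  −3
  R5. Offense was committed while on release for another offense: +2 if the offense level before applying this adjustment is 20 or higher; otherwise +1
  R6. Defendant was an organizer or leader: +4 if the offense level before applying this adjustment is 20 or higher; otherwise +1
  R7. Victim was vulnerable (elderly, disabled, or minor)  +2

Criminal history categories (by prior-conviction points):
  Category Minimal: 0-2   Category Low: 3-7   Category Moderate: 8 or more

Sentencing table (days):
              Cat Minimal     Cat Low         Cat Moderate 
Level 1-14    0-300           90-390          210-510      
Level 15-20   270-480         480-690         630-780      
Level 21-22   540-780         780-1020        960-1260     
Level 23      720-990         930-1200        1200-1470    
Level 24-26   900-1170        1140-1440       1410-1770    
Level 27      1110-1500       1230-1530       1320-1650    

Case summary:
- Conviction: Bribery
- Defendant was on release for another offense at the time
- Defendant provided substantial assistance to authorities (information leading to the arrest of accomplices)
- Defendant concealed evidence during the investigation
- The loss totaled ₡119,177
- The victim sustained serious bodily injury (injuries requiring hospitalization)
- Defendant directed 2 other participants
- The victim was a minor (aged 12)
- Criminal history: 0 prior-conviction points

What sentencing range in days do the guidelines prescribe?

Base offense level for bribery: 15.
R1 applies: 15 + 2 = 17.
R2 applies: 17 + 2 = 19.
R3 applies: 19 + 4 = 23.
R4 applies: 23 − 3 = 20.
R5 applies (level before this adjustment is 20 ≥ 20, so +2): 20 + 2 = 22.
R6 applies (level before this adjustment is 22 ≥ 20, so +4): 22 + 4 = 26.
R7 applies: 26 + 2 = 28.
Level 28 exceeds the maximum of 27; capped at 27.
Final offense level: 27.
Criminal history: 0 prior points → Category Minimal (0-2).
Level 27 falls in the 27 band.
Grid: Level 27 × Category Minimal = 1110-1500 days.

1110-1500 days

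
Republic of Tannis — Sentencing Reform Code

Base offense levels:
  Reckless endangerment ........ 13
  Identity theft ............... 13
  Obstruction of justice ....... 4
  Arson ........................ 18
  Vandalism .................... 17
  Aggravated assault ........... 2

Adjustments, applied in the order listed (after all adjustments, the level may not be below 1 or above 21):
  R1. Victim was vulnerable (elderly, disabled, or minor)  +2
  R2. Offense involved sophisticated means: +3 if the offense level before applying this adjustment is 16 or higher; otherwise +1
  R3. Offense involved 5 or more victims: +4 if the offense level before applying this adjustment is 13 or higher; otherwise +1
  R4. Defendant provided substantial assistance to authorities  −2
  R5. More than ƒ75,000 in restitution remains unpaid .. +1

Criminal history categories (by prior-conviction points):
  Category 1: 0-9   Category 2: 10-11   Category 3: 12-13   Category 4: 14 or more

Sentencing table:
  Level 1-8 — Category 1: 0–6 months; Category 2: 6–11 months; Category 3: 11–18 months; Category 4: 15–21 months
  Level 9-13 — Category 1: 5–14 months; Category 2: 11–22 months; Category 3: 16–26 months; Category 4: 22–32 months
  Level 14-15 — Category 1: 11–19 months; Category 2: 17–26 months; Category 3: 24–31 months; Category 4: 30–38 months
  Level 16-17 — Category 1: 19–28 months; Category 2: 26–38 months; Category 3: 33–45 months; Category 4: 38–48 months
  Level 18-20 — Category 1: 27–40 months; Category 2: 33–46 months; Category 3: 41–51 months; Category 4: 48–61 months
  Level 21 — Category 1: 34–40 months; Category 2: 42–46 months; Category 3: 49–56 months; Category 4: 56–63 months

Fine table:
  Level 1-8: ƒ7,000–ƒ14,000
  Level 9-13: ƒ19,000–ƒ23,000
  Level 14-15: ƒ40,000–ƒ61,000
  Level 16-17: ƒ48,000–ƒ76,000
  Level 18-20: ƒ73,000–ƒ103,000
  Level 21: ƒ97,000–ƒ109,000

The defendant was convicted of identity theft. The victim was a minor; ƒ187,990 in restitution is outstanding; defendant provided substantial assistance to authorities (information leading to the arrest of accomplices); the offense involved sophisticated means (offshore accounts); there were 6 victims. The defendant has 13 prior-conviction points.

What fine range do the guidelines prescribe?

Base offense level for identity theft: 13.
R1 applies: 13 + 2 = 15.
R2 applies (level before this adjustment is 15 < 16, so +1): 15 + 1 = 16.
R3 applies (level before this adjustment is 16 ≥ 13, so +4): 16 + 4 = 20.
R4 applies: 20 − 2 = 18.
R5 applies: 18 + 1 = 19.
Final offense level: 19.
Level 19 falls in the 18-20 band.
Fine table: Level 18-20 → ƒ73,000–ƒ103,000.

ƒ73,000–ƒ103,000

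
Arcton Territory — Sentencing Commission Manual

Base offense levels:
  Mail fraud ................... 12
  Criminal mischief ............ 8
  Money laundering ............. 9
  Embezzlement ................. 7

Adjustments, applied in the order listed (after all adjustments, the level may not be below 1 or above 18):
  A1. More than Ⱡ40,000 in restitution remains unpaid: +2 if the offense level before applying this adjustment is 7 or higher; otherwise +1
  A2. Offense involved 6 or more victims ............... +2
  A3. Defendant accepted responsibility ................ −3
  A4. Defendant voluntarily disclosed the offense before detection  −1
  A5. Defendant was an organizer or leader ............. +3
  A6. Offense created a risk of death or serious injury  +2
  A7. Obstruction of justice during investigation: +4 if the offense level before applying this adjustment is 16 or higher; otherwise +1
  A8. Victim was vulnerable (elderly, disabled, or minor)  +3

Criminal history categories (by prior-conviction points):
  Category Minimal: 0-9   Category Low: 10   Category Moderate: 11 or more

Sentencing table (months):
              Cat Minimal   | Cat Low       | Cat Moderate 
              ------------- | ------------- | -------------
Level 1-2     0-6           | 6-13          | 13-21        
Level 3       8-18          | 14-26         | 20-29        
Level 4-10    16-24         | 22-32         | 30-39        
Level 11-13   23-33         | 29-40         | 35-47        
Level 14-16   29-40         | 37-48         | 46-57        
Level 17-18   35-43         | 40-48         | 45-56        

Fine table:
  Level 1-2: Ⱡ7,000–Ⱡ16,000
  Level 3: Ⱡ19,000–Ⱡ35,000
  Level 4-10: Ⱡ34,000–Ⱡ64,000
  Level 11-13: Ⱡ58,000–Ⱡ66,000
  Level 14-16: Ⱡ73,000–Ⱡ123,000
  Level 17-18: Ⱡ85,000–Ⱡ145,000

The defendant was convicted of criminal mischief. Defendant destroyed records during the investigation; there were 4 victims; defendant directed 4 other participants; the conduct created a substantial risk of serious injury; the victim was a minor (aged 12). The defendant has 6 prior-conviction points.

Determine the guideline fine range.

Base offense level for criminal mischief: 8.
A1 does not apply.
A2 does not apply.
A5 applies: 8 + 3 = 11.
A6 applies: 11 + 2 = 13.
A7 applies (level before this adjustment is 13 < 16, so +1): 13 + 1 = 14.
A8 applies: 14 + 3 = 17.
Final offense level: 17.
Level 17 falls in the 17-18 band.
Fine table: Level 17-18 → Ⱡ85,000–Ⱡ145,000.

Ⱡ85,000–Ⱡ145,000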